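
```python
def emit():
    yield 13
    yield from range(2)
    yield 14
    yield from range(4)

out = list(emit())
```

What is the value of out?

Step 1: Trace yields in order:
  yield 13
  yield 0
  yield 1
  yield 14
  yield 0
  yield 1
  yield 2
  yield 3
Therefore out = [13, 0, 1, 14, 0, 1, 2, 3].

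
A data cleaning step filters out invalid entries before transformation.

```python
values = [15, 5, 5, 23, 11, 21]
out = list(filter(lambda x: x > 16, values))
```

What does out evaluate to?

Step 1: Filter elements > 16:
  15: removed
  5: removed
  5: removed
  23: kept
  11: removed
  21: kept
Therefore out = [23, 21].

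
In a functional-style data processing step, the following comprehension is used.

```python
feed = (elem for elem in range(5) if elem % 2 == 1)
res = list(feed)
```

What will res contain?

Step 1: Filter range(5) keeping only odd values:
  elem=0: even, excluded
  elem=1: odd, included
  elem=2: even, excluded
  elem=3: odd, included
  elem=4: even, excluded
Therefore res = [1, 3].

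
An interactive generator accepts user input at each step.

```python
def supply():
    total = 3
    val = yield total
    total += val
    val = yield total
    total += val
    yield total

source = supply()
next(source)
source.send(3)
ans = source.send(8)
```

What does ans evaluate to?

Step 1: next() -> yield total=3.
Step 2: send(3) -> val=3, total = 3+3 = 6, yield 6.
Step 3: send(8) -> val=8, total = 6+8 = 14, yield 14.
Therefore ans = 14.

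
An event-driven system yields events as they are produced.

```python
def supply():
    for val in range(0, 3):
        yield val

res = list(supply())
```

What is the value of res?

Step 1: The generator yields each value from range(0, 3).
Step 2: list() consumes all yields: [0, 1, 2].
Therefore res = [0, 1, 2].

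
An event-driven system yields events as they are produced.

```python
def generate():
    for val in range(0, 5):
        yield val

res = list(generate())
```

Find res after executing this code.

Step 1: The generator yields each value from range(0, 5).
Step 2: list() consumes all yields: [0, 1, 2, 3, 4].
Therefore res = [0, 1, 2, 3, 4].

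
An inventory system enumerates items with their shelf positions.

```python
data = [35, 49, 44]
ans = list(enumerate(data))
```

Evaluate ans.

Step 1: enumerate pairs each element with its index:
  (0, 35)
  (1, 49)
  (2, 44)
Therefore ans = [(0, 35), (1, 49), (2, 44)].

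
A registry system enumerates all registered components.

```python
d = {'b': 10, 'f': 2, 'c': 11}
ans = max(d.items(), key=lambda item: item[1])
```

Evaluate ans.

Step 1: Find item with maximum value:
  ('b', 10)
  ('f', 2)
  ('c', 11)
Step 2: Maximum value is 11 at key 'c'.
Therefore ans = ('c', 11).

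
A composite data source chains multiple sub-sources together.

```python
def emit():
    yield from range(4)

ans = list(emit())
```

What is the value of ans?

Step 1: yield from delegates to the iterable, yielding each element.
Step 2: Collected values: [0, 1, 2, 3].
Therefore ans = [0, 1, 2, 3].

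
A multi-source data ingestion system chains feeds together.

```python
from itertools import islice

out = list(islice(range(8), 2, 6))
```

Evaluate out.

Step 1: islice(range(8), 2, 6) takes elements at indices [2, 6).
Step 2: Elements: [2, 3, 4, 5].
Therefore out = [2, 3, 4, 5].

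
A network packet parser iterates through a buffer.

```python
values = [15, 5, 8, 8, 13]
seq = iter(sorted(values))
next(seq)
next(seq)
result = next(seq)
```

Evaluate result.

Step 1: sorted([15, 5, 8, 8, 13]) = [5, 8, 8, 13, 15].
Step 2: Create iterator and skip 2 elements.
Step 3: next() returns 8.
Therefore result = 8.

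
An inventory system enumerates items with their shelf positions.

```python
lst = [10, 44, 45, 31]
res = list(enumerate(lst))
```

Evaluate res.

Step 1: enumerate pairs each element with its index:
  (0, 10)
  (1, 44)
  (2, 45)
  (3, 31)
Therefore res = [(0, 10), (1, 44), (2, 45), (3, 31)].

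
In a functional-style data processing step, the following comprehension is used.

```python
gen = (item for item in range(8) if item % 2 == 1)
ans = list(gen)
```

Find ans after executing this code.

Step 1: Filter range(8) keeping only odd values:
  item=0: even, excluded
  item=1: odd, included
  item=2: even, excluded
  item=3: odd, included
  item=4: even, excluded
  item=5: odd, included
  item=6: even, excluded
  item=7: odd, included
Therefore ans = [1, 3, 5, 7].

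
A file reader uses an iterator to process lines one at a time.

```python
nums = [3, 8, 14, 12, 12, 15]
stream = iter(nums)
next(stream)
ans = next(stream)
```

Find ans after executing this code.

Step 1: Create iterator over [3, 8, 14, 12, 12, 15].
Step 2: next() consumes 3.
Step 3: next() returns 8.
Therefore ans = 8.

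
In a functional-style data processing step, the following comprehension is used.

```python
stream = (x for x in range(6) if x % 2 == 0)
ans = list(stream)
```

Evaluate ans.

Step 1: Filter range(6) keeping only even values:
  x=0: even, included
  x=1: odd, excluded
  x=2: even, included
  x=3: odd, excluded
  x=4: even, included
  x=5: odd, excluded
Therefore ans = [0, 2, 4].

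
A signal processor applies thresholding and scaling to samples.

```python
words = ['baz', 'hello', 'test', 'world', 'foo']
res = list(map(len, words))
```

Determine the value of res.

Step 1: Map len() to each word:
  'baz' -> 3
  'hello' -> 5
  'test' -> 4
  'world' -> 5
  'foo' -> 3
Therefore res = [3, 5, 4, 5, 3].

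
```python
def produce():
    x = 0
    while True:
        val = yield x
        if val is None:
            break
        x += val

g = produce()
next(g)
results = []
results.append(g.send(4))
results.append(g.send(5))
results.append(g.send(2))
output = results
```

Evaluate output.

Step 1: next(g) -> yield 0.
Step 2: send(4) -> x = 4, yield 4.
Step 3: send(5) -> x = 9, yield 9.
Step 4: send(2) -> x = 11, yield 11.
Therefore output = [4, 9, 11].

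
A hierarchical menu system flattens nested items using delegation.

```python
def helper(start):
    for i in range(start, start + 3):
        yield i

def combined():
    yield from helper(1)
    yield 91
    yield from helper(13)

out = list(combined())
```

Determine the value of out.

Step 1: combined() delegates to helper(1):
  yield 1
  yield 2
  yield 3
Step 2: yield 91
Step 3: Delegates to helper(13):
  yield 13
  yield 14
  yield 15
Therefore out = [1, 2, 3, 91, 13, 14, 15].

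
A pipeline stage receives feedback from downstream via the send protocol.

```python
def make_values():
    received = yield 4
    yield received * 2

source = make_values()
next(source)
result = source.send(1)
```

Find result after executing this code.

Step 1: next(source) advances to first yield, producing 4.
Step 2: send(1) resumes, received = 1.
Step 3: yield received * 2 = 1 * 2 = 2.
Therefore result = 2.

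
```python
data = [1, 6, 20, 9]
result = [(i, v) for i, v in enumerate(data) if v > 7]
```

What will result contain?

Step 1: Filter enumerate([1, 6, 20, 9]) keeping v > 7:
  (0, 1): 1 <= 7, excluded
  (1, 6): 6 <= 7, excluded
  (2, 20): 20 > 7, included
  (3, 9): 9 > 7, included
Therefore result = [(2, 20), (3, 9)].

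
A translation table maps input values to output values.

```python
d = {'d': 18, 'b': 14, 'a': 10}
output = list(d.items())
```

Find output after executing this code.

Step 1: d.items() returns (key, value) pairs in insertion order.
Therefore output = [('d', 18), ('b', 14), ('a', 10)].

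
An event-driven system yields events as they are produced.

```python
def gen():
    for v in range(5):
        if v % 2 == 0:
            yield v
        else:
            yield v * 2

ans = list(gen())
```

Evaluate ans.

Step 1: For each v in range(5), yield v if even, else v*2:
  v=0 (even): yield 0
  v=1 (odd): yield 1*2 = 2
  v=2 (even): yield 2
  v=3 (odd): yield 3*2 = 6
  v=4 (even): yield 4
Therefore ans = [0, 2, 2, 6, 4].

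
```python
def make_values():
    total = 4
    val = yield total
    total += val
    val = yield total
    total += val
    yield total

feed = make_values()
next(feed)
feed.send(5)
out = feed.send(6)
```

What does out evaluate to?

Step 1: next() -> yield total=4.
Step 2: send(5) -> val=5, total = 4+5 = 9, yield 9.
Step 3: send(6) -> val=6, total = 9+6 = 15, yield 15.
Therefore out = 15.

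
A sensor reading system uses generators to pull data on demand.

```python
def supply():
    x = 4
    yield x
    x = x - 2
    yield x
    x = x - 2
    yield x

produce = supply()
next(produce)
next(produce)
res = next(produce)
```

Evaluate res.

Step 1: Trace through generator execution:
  Yield 1: x starts at 4, yield 4
  Yield 2: x = 4 - 2 = 2, yield 2
  Yield 3: x = 2 - 2 = 0, yield 0
Step 2: First next() gets 4, second next() gets the second value, third next() yields 0.
Therefore res = 0.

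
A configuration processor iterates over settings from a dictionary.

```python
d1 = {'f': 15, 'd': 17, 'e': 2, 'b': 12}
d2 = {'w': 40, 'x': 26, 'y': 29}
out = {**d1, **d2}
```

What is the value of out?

Step 1: Merge d1 and d2 (d2 values override on key conflicts).
Step 2: d1 has keys ['f', 'd', 'e', 'b'], d2 has keys ['w', 'x', 'y'].
Therefore out = {'f': 15, 'd': 17, 'e': 2, 'b': 12, 'w': 40, 'x': 26, 'y': 29}.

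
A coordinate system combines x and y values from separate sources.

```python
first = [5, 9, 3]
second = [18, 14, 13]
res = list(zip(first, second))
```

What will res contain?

Step 1: zip pairs elements at same index:
  Index 0: (5, 18)
  Index 1: (9, 14)
  Index 2: (3, 13)
Therefore res = [(5, 18), (9, 14), (3, 13)].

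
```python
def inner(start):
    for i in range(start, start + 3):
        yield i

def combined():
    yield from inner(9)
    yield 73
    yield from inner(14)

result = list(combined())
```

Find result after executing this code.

Step 1: combined() delegates to inner(9):
  yield 9
  yield 10
  yield 11
Step 2: yield 73
Step 3: Delegates to inner(14):
  yield 14
  yield 15
  yield 16
Therefore result = [9, 10, 11, 73, 14, 15, 16].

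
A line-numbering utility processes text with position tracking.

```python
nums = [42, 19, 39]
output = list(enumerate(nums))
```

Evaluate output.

Step 1: enumerate pairs each element with its index:
  (0, 42)
  (1, 19)
  (2, 39)
Therefore output = [(0, 42), (1, 19), (2, 39)].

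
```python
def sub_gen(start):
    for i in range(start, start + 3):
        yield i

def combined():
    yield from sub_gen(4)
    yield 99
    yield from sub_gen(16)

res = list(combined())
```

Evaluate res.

Step 1: combined() delegates to sub_gen(4):
  yield 4
  yield 5
  yield 6
Step 2: yield 99
Step 3: Delegates to sub_gen(16):
  yield 16
  yield 17
  yield 18
Therefore res = [4, 5, 6, 99, 16, 17, 18].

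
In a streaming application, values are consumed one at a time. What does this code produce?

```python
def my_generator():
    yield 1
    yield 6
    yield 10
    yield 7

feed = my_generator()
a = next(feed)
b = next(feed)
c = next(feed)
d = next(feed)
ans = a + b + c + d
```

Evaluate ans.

Step 1: Create generator and consume all values:
  a = next(feed) = 1
  b = next(feed) = 6
  c = next(feed) = 10
  d = next(feed) = 7
Step 2: ans = 1 + 6 + 10 + 7 = 24.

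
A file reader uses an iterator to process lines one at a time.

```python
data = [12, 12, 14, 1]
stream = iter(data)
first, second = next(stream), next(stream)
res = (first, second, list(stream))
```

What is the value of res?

Step 1: Create iterator over [12, 12, 14, 1].
Step 2: first = 12, second = 12.
Step 3: Remaining elements: [14, 1].
Therefore res = (12, 12, [14, 1]).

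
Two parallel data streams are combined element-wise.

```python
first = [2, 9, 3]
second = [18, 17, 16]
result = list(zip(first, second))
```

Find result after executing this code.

Step 1: zip pairs elements at same index:
  Index 0: (2, 18)
  Index 1: (9, 17)
  Index 2: (3, 16)
Therefore result = [(2, 18), (9, 17), (3, 16)].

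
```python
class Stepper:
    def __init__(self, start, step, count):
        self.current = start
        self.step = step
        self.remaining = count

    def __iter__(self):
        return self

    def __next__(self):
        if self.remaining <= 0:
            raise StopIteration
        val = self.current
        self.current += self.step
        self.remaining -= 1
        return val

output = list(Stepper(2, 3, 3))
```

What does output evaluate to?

Step 1: Stepper starts at 2, increments by 3, for 3 steps:
  Yield 2, then current += 3
  Yield 5, then current += 3
  Yield 8, then current += 3
Therefore output = [2, 5, 8].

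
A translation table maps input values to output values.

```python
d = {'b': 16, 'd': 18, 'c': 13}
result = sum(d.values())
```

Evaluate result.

Step 1: d.values() = [16, 18, 13].
Step 2: sum = 47.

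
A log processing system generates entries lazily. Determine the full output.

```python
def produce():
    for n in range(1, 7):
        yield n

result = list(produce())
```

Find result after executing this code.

Step 1: The generator yields each value from range(1, 7).
Step 2: list() consumes all yields: [1, 2, 3, 4, 5, 6].
Therefore result = [1, 2, 3, 4, 5, 6].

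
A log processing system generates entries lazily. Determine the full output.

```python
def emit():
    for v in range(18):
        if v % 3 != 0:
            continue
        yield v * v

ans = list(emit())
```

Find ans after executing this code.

Step 1: Only yield v**2 when v is divisible by 3:
  v=0: 0 % 3 == 0, yield 0**2 = 0
  v=3: 3 % 3 == 0, yield 3**2 = 9
  v=6: 6 % 3 == 0, yield 6**2 = 36
  v=9: 9 % 3 == 0, yield 9**2 = 81
  v=12: 12 % 3 == 0, yield 12**2 = 144
  v=15: 15 % 3 == 0, yield 15**2 = 225
Therefore ans = [0, 9, 36, 81, 144, 225].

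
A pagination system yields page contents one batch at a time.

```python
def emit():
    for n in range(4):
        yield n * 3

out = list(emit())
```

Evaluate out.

Step 1: For each n in range(4), yield n * 3:
  n=0: yield 0 * 3 = 0
  n=1: yield 1 * 3 = 3
  n=2: yield 2 * 3 = 6
  n=3: yield 3 * 3 = 9
Therefore out = [0, 3, 6, 9].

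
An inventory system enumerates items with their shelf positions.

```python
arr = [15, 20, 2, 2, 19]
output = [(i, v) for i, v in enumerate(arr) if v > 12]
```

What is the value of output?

Step 1: Filter enumerate([15, 20, 2, 2, 19]) keeping v > 12:
  (0, 15): 15 > 12, included
  (1, 20): 20 > 12, included
  (2, 2): 2 <= 12, excluded
  (3, 2): 2 <= 12, excluded
  (4, 19): 19 > 12, included
Therefore output = [(0, 15), (1, 20), (4, 19)].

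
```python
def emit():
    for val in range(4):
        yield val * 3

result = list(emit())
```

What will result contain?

Step 1: For each val in range(4), yield val * 3:
  val=0: yield 0 * 3 = 0
  val=1: yield 1 * 3 = 3
  val=2: yield 2 * 3 = 6
  val=3: yield 3 * 3 = 9
Therefore result = [0, 3, 6, 9].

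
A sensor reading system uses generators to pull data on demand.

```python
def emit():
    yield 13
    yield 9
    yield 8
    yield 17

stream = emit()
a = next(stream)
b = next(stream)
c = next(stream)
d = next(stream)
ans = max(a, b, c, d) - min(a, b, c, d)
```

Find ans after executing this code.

Step 1: Create generator and consume all values:
  a = next(stream) = 13
  b = next(stream) = 9
  c = next(stream) = 8
  d = next(stream) = 17
Step 2: max = 17, min = 8, ans = 17 - 8 = 9.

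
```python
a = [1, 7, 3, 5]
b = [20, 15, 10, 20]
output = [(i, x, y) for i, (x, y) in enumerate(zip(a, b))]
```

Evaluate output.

Step 1: enumerate(zip(a, b)) gives index with paired elements:
  i=0: (1, 20)
  i=1: (7, 15)
  i=2: (3, 10)
  i=3: (5, 20)
Therefore output = [(0, 1, 20), (1, 7, 15), (2, 3, 10), (3, 5, 20)].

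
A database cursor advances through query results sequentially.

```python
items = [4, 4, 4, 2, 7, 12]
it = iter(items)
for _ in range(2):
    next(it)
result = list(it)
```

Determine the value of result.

Step 1: Create iterator over [4, 4, 4, 2, 7, 12].
Step 2: Advance 2 positions (consuming [4, 4]).
Step 3: list() collects remaining elements: [4, 2, 7, 12].
Therefore result = [4, 2, 7, 12].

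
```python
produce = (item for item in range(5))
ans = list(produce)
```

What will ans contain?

Step 1: Generator expression iterates range(5): [0, 1, 2, 3, 4].
Step 2: list() collects all values.
Therefore ans = [0, 1, 2, 3, 4].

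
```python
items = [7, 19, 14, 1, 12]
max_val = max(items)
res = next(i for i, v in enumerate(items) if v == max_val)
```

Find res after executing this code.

Step 1: max([7, 19, 14, 1, 12]) = 19.
Step 2: Find first index where value == 19:
  Index 0: 7 != 19
  Index 1: 19 == 19, found!
Therefore res = 1.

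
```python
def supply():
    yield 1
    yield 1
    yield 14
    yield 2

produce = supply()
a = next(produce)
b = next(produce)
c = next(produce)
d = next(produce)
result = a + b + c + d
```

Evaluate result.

Step 1: Create generator and consume all values:
  a = next(produce) = 1
  b = next(produce) = 1
  c = next(produce) = 14
  d = next(produce) = 2
Step 2: result = 1 + 1 + 14 + 2 = 18.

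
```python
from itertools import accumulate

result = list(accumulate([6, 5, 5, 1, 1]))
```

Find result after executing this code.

Step 1: accumulate computes running sums:
  + 6 = 6
  + 5 = 11
  + 5 = 16
  + 1 = 17
  + 1 = 18
Therefore result = [6, 11, 16, 17, 18].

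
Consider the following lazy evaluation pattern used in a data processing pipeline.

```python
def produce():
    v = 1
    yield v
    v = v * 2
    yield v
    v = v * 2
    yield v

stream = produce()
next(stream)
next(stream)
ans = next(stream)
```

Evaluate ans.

Step 1: Trace through generator execution:
  Yield 1: v starts at 1, yield 1
  Yield 2: v = 1 * 2 = 2, yield 2
  Yield 3: v = 2 * 2 = 4, yield 4
Step 2: First next() gets 1, second next() gets the second value, third next() yields 4.
Therefore ans = 4.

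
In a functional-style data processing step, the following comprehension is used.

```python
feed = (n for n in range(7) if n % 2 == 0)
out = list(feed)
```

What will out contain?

Step 1: Filter range(7) keeping only even values:
  n=0: even, included
  n=1: odd, excluded
  n=2: even, included
  n=3: odd, excluded
  n=4: even, included
  n=5: odd, excluded
  n=6: even, included
Therefore out = [0, 2, 4, 6].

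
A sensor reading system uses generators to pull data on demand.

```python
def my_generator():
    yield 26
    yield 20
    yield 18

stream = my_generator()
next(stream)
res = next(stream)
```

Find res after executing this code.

Step 1: my_generator() creates a generator.
Step 2: next(stream) yields 26 (consumed and discarded).
Step 3: next(stream) yields 20, assigned to res.
Therefore res = 20.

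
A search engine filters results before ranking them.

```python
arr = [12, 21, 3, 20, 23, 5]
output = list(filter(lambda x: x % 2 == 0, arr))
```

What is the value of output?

Step 1: Filter elements divisible by 2:
  12 % 2 = 0: kept
  21 % 2 = 1: removed
  3 % 2 = 1: removed
  20 % 2 = 0: kept
  23 % 2 = 1: removed
  5 % 2 = 1: removed
Therefore output = [12, 20].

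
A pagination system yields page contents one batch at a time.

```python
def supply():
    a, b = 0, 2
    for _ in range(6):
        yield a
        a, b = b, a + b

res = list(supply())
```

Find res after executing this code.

Step 1: Fibonacci-like sequence starting with a=0, b=2:
  Iteration 1: yield a=0, then a,b = 2,2
  Iteration 2: yield a=2, then a,b = 2,4
  Iteration 3: yield a=2, then a,b = 4,6
  Iteration 4: yield a=4, then a,b = 6,10
  Iteration 5: yield a=6, then a,b = 10,16
  Iteration 6: yield a=10, then a,b = 16,26
Therefore res = [0, 2, 2, 4, 6, 10].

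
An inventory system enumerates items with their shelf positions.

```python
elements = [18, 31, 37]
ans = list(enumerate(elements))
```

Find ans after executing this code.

Step 1: enumerate pairs each element with its index:
  (0, 18)
  (1, 31)
  (2, 37)
Therefore ans = [(0, 18), (1, 31), (2, 37)].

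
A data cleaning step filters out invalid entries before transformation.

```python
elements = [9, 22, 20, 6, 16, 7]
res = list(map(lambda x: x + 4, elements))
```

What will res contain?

Step 1: Apply lambda x: x + 4 to each element:
  9 -> 13
  22 -> 26
  20 -> 24
  6 -> 10
  16 -> 20
  7 -> 11
Therefore res = [13, 26, 24, 10, 20, 11].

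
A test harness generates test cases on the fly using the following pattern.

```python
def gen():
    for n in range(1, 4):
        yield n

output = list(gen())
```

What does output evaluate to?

Step 1: The generator yields each value from range(1, 4).
Step 2: list() consumes all yields: [1, 2, 3].
Therefore output = [1, 2, 3].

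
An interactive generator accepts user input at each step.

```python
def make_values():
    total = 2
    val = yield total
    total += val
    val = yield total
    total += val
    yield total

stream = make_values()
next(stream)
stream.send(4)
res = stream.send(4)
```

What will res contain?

Step 1: next() -> yield total=2.
Step 2: send(4) -> val=4, total = 2+4 = 6, yield 6.
Step 3: send(4) -> val=4, total = 6+4 = 10, yield 10.
Therefore res = 10.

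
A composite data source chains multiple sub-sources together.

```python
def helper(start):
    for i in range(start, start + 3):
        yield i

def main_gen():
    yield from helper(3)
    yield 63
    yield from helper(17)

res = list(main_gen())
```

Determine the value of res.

Step 1: main_gen() delegates to helper(3):
  yield 3
  yield 4
  yield 5
Step 2: yield 63
Step 3: Delegates to helper(17):
  yield 17
  yield 18
  yield 19
Therefore res = [3, 4, 5, 63, 17, 18, 19].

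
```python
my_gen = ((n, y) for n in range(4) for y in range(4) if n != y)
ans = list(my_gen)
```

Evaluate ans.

Step 1: Nested generator over range(4) x range(4) where n != y:
  (0, 0): excluded (n == y)
  (0, 1): included
  (0, 2): included
  (0, 3): included
  (1, 0): included
  (1, 1): excluded (n == y)
  (1, 2): included
  (1, 3): included
  (2, 0): included
  (2, 1): included
  (2, 2): excluded (n == y)
  (2, 3): included
  (3, 0): included
  (3, 1): included
  (3, 2): included
  (3, 3): excluded (n == y)
Therefore ans = [(0, 1), (0, 2), (0, 3), (1, 0), (1, 2), (1, 3), (2, 0), (2, 1), (2, 3), (3, 0), (3, 1), (3, 2)].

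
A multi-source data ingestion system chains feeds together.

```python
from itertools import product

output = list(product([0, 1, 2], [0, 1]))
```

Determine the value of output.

Step 1: product([0, 1, 2], [0, 1]) gives all pairs:
  (0, 0)
  (0, 1)
  (1, 0)
  (1, 1)
  (2, 0)
  (2, 1)
Therefore output = [(0, 0), (0, 1), (1, 0), (1, 1), (2, 0), (2, 1)].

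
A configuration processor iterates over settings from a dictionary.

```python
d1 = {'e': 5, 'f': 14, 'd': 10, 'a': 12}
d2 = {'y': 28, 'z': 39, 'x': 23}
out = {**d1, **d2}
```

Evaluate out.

Step 1: Merge d1 and d2 (d2 values override on key conflicts).
Step 2: d1 has keys ['e', 'f', 'd', 'a'], d2 has keys ['y', 'z', 'x'].
Therefore out = {'e': 5, 'f': 14, 'd': 10, 'a': 12, 'y': 28, 'z': 39, 'x': 23}.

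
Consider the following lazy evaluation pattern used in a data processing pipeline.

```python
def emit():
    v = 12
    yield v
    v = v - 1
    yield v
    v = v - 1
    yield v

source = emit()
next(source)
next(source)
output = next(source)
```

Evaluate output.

Step 1: Trace through generator execution:
  Yield 1: v starts at 12, yield 12
  Yield 2: v = 12 - 1 = 11, yield 11
  Yield 3: v = 11 - 1 = 10, yield 10
Step 2: First next() gets 12, second next() gets the second value, third next() yields 10.
Therefore output = 10.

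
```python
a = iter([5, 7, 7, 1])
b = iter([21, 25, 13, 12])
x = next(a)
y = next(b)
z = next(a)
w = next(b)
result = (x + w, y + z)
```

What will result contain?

Step 1: a iterates [5, 7, 7, 1], b iterates [21, 25, 13, 12].
Step 2: x = next(a) = 5, y = next(b) = 21.
Step 3: z = next(a) = 7, w = next(b) = 25.
Step 4: result = (5 + 25, 21 + 7) = (30, 28).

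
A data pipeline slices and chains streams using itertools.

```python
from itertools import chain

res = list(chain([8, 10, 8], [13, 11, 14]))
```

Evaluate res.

Step 1: chain() concatenates iterables: [8, 10, 8] + [13, 11, 14].
Therefore res = [8, 10, 8, 13, 11, 14].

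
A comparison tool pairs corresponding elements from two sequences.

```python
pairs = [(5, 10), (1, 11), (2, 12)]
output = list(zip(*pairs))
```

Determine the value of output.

Step 1: zip(*pairs) transposes: unzips [(5, 10), (1, 11), (2, 12)] into separate sequences.
Step 2: First elements: (5, 1, 2), second elements: (10, 11, 12).
Therefore output = [(5, 1, 2), (10, 11, 12)].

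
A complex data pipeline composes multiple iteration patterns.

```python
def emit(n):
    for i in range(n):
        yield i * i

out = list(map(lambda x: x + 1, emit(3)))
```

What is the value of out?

Step 1: emit(3) yields squares: [0, 1, 4].
Step 2: map adds 1 to each: [1, 2, 5].
Therefore out = [1, 2, 5].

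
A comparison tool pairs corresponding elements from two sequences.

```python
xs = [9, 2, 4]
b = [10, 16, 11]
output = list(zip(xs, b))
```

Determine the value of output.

Step 1: zip pairs elements at same index:
  Index 0: (9, 10)
  Index 1: (2, 16)
  Index 2: (4, 11)
Therefore output = [(9, 10), (2, 16), (4, 11)].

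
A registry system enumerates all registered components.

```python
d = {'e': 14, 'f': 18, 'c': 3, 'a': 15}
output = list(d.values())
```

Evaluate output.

Step 1: d.values() returns the dictionary values in insertion order.
Therefore output = [14, 18, 3, 15].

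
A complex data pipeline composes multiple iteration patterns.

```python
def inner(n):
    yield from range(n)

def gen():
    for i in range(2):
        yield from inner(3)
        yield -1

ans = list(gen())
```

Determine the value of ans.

Step 1: For each i in range(2):
  i=0: yield from inner(3) -> [0, 1, 2], then yield -1
  i=1: yield from inner(3) -> [0, 1, 2], then yield -1
Therefore ans = [0, 1, 2, -1, 0, 1, 2, -1].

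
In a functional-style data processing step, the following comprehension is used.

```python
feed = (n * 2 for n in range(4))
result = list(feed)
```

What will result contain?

Step 1: For each n in range(4), compute n*2:
  n=0: 0*2 = 0
  n=1: 1*2 = 2
  n=2: 2*2 = 4
  n=3: 3*2 = 6
Therefore result = [0, 2, 4, 6].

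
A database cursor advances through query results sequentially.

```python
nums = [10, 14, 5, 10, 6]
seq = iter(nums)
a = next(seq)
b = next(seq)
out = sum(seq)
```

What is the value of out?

Step 1: Create iterator over [10, 14, 5, 10, 6].
Step 2: a = next() = 10, b = next() = 14.
Step 3: sum() of remaining [5, 10, 6] = 21.
Therefore out = 21.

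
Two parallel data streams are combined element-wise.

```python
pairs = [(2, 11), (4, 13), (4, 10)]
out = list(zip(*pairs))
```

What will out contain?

Step 1: zip(*pairs) transposes: unzips [(2, 11), (4, 13), (4, 10)] into separate sequences.
Step 2: First elements: (2, 4, 4), second elements: (11, 13, 10).
Therefore out = [(2, 4, 4), (11, 13, 10)].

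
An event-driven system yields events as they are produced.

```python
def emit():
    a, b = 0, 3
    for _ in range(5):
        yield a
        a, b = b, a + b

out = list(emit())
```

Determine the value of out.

Step 1: Fibonacci-like sequence starting with a=0, b=3:
  Iteration 1: yield a=0, then a,b = 3,3
  Iteration 2: yield a=3, then a,b = 3,6
  Iteration 3: yield a=3, then a,b = 6,9
  Iteration 4: yield a=6, then a,b = 9,15
  Iteration 5: yield a=9, then a,b = 15,24
Therefore out = [0, 3, 3, 6, 9].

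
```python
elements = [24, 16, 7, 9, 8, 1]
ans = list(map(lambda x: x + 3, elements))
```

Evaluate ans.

Step 1: Apply lambda x: x + 3 to each element:
  24 -> 27
  16 -> 19
  7 -> 10
  9 -> 12
  8 -> 11
  1 -> 4
Therefore ans = [27, 19, 10, 12, 11, 4].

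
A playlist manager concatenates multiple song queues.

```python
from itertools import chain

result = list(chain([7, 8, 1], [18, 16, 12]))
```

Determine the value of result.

Step 1: chain() concatenates iterables: [7, 8, 1] + [18, 16, 12].
Therefore result = [7, 8, 1, 18, 16, 12].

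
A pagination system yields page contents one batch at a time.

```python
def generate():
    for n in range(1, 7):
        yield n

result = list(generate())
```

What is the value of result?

Step 1: The generator yields each value from range(1, 7).
Step 2: list() consumes all yields: [1, 2, 3, 4, 5, 6].
Therefore result = [1, 2, 3, 4, 5, 6].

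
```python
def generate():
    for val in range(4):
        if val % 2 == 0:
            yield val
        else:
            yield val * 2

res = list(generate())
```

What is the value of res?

Step 1: For each val in range(4), yield val if even, else val*2:
  val=0 (even): yield 0
  val=1 (odd): yield 1*2 = 2
  val=2 (even): yield 2
  val=3 (odd): yield 3*2 = 6
Therefore res = [0, 2, 2, 6].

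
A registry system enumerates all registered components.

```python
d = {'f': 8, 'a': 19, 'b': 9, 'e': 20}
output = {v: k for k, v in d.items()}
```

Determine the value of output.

Step 1: Invert dict (swap keys and values):
  'f': 8 -> 8: 'f'
  'a': 19 -> 19: 'a'
  'b': 9 -> 9: 'b'
  'e': 20 -> 20: 'e'
Therefore output = {8: 'f', 19: 'a', 9: 'b', 20: 'e'}.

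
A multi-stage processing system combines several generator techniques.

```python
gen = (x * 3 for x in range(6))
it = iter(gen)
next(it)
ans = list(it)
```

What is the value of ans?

Step 1: Generator produces [0, 3, 6, 9, 12, 15].
Step 2: next(it) consumes first element (0).
Step 3: list(it) collects remaining: [3, 6, 9, 12, 15].
Therefore ans = [3, 6, 9, 12, 15].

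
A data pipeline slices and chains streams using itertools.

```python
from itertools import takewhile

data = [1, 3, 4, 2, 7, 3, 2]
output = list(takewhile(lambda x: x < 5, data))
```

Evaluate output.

Step 1: takewhile stops at first element >= 5:
  1 < 5: take
  3 < 5: take
  4 < 5: take
  2 < 5: take
  7 >= 5: stop
Therefore output = [1, 3, 4, 2].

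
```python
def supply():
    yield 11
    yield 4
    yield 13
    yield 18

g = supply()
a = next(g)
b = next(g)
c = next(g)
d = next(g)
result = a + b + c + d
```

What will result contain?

Step 1: Create generator and consume all values:
  a = next(g) = 11
  b = next(g) = 4
  c = next(g) = 13
  d = next(g) = 18
Step 2: result = 11 + 4 + 13 + 18 = 46.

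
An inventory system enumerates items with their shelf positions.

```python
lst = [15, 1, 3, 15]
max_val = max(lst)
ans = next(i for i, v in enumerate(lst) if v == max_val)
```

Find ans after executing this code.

Step 1: max([15, 1, 3, 15]) = 15.
Step 2: Find first index where value == 15:
  Index 0: 15 == 15, found!
Therefore ans = 0.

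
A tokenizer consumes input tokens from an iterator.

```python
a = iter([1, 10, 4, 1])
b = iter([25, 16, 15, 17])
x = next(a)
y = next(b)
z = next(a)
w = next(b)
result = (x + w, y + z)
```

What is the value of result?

Step 1: a iterates [1, 10, 4, 1], b iterates [25, 16, 15, 17].
Step 2: x = next(a) = 1, y = next(b) = 25.
Step 3: z = next(a) = 10, w = next(b) = 16.
Step 4: result = (1 + 16, 25 + 10) = (17, 35).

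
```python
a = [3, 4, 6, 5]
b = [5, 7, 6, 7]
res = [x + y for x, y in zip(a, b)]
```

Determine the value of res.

Step 1: Add corresponding elements:
  3 + 5 = 8
  4 + 7 = 11
  6 + 6 = 12
  5 + 7 = 12
Therefore res = [8, 11, 12, 12].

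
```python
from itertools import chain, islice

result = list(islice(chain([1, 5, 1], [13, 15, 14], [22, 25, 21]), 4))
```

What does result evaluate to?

Step 1: chain([1, 5, 1], [13, 15, 14], [22, 25, 21]) = [1, 5, 1, 13, 15, 14, 22, 25, 21].
Step 2: islice takes first 4 elements: [1, 5, 1, 13].
Therefore result = [1, 5, 1, 13].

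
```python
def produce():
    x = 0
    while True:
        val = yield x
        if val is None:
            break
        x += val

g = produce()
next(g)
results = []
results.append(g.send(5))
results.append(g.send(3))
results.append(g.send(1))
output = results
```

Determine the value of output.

Step 1: next(g) -> yield 0.
Step 2: send(5) -> x = 5, yield 5.
Step 3: send(3) -> x = 8, yield 8.
Step 4: send(1) -> x = 9, yield 9.
Therefore output = [5, 8, 9].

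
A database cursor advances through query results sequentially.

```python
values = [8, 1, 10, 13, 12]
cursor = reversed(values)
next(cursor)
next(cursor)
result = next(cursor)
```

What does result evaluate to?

Step 1: reversed([8, 1, 10, 13, 12]) gives iterator: [12, 13, 10, 1, 8].
Step 2: First next() = 12, second next() = 13.
Step 3: Third next() = 10.
Therefore result = 10.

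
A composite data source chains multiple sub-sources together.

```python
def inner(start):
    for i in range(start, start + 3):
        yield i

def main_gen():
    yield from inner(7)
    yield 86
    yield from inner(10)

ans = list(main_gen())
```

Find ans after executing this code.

Step 1: main_gen() delegates to inner(7):
  yield 7
  yield 8
  yield 9
Step 2: yield 86
Step 3: Delegates to inner(10):
  yield 10
  yield 11
  yield 12
Therefore ans = [7, 8, 9, 86, 10, 11, 12].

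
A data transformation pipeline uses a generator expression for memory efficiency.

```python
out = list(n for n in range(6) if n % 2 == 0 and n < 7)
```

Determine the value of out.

Step 1: Filter range(6) where n % 2 == 0 and n < 7:
  n=0: both conditions met, included
  n=1: excluded (1 % 2 != 0)
  n=2: both conditions met, included
  n=3: excluded (3 % 2 != 0)
  n=4: both conditions met, included
  n=5: excluded (5 % 2 != 0)
Therefore out = [0, 2, 4].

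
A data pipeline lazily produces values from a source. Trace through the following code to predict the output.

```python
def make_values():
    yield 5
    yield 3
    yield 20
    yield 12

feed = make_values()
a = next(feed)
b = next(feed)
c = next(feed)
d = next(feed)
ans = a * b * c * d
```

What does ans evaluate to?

Step 1: Create generator and consume all values:
  a = next(feed) = 5
  b = next(feed) = 3
  c = next(feed) = 20
  d = next(feed) = 12
Step 2: ans = 5 * 3 * 20 * 12 = 3600.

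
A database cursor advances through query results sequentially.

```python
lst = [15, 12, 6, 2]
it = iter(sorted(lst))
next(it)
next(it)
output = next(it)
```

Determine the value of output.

Step 1: sorted([15, 12, 6, 2]) = [2, 6, 12, 15].
Step 2: Create iterator and skip 2 elements.
Step 3: next() returns 12.
Therefore output = 12.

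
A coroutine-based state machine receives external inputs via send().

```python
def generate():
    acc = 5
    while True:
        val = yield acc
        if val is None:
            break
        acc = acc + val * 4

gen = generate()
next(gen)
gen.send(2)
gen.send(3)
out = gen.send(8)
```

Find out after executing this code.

Step 1: next() -> yield acc=5.
Step 2: send(2) -> val=2, acc = 5 + 2*4 = 13, yield 13.
Step 3: send(3) -> val=3, acc = 13 + 3*4 = 25, yield 25.
Step 4: send(8) -> val=8, acc = 25 + 8*4 = 57, yield 57.
Therefore out = 57.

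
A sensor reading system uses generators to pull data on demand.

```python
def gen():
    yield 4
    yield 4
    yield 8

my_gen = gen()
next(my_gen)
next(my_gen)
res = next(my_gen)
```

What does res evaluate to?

Step 1: gen() creates a generator.
Step 2: next(my_gen) yields 4 (consumed and discarded).
Step 3: next(my_gen) yields 4 (consumed and discarded).
Step 4: next(my_gen) yields 8, assigned to res.
Therefore res = 8.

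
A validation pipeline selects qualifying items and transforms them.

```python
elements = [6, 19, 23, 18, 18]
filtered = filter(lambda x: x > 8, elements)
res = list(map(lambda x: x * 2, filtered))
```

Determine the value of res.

Step 1: Filter elements for elements > 8:
  6: removed
  19: kept
  23: kept
  18: kept
  18: kept
Step 2: Map x * 2 on filtered [19, 23, 18, 18]:
  19 -> 38
  23 -> 46
  18 -> 36
  18 -> 36
Therefore res = [38, 46, 36, 36].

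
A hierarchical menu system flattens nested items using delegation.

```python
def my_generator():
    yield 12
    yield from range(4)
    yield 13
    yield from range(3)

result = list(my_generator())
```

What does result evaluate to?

Step 1: Trace yields in order:
  yield 12
  yield 0
  yield 1
  yield 2
  yield 3
  yield 13
  yield 0
  yield 1
  yield 2
Therefore result = [12, 0, 1, 2, 3, 13, 0, 1, 2].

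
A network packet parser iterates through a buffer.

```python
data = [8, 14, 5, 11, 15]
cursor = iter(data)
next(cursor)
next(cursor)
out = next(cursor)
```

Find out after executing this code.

Step 1: Create iterator over [8, 14, 5, 11, 15].
Step 2: next() consumes 8.
Step 3: next() consumes 14.
Step 4: next() returns 5.
Therefore out = 5.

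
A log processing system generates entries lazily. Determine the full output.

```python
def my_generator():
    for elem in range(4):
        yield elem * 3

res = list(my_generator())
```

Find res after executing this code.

Step 1: For each elem in range(4), yield elem * 3:
  elem=0: yield 0 * 3 = 0
  elem=1: yield 1 * 3 = 3
  elem=2: yield 2 * 3 = 6
  elem=3: yield 3 * 3 = 9
Therefore res = [0, 3, 6, 9].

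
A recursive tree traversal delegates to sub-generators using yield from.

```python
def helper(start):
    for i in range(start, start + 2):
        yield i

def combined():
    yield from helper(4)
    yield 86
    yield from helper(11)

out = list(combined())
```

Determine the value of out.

Step 1: combined() delegates to helper(4):
  yield 4
  yield 5
Step 2: yield 86
Step 3: Delegates to helper(11):
  yield 11
  yield 12
Therefore out = [4, 5, 86, 11, 12].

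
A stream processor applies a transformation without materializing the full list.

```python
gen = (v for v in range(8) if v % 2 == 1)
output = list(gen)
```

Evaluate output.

Step 1: Filter range(8) keeping only odd values:
  v=0: even, excluded
  v=1: odd, included
  v=2: even, excluded
  v=3: odd, included
  v=4: even, excluded
  v=5: odd, included
  v=6: even, excluded
  v=7: odd, included
Therefore output = [1, 3, 5, 7].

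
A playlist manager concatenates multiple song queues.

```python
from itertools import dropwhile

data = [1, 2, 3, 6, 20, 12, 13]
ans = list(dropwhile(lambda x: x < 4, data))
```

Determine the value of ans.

Step 1: dropwhile drops elements while < 4:
  1 < 4: dropped
  2 < 4: dropped
  3 < 4: dropped
  6: kept (dropping stopped)
Step 2: Remaining elements kept regardless of condition.
Therefore ans = [6, 20, 12, 13].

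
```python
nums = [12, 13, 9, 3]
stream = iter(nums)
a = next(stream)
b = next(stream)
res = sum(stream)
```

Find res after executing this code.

Step 1: Create iterator over [12, 13, 9, 3].
Step 2: a = next() = 12, b = next() = 13.
Step 3: sum() of remaining [9, 3] = 12.
Therefore res = 12.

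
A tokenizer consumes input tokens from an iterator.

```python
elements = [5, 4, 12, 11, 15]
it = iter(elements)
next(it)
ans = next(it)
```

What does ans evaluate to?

Step 1: Create iterator over [5, 4, 12, 11, 15].
Step 2: next() consumes 5.
Step 3: next() returns 4.
Therefore ans = 4.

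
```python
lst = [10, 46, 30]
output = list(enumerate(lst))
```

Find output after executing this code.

Step 1: enumerate pairs each element with its index:
  (0, 10)
  (1, 46)
  (2, 30)
Therefore output = [(0, 10), (1, 46), (2, 30)].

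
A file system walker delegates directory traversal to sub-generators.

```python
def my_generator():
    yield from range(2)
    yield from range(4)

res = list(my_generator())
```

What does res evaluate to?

Step 1: Trace yields in order:
  yield 0
  yield 1
  yield 0
  yield 1
  yield 2
  yield 3
Therefore res = [0, 1, 0, 1, 2, 3].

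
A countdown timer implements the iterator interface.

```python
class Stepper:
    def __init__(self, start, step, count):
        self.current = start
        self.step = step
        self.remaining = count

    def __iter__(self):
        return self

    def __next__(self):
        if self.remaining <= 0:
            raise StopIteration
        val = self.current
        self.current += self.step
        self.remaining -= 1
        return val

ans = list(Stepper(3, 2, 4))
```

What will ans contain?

Step 1: Stepper starts at 3, increments by 2, for 4 steps:
  Yield 3, then current += 2
  Yield 5, then current += 2
  Yield 7, then current += 2
  Yield 9, then current += 2
Therefore ans = [3, 5, 7, 9].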